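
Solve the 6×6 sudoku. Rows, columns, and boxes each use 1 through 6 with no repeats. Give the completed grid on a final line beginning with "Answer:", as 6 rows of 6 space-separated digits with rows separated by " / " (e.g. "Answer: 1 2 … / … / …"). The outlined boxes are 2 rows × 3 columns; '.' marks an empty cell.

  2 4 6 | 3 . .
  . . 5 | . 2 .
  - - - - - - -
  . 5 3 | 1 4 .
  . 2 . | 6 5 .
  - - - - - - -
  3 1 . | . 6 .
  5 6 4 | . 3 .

Step 1. [r6c6∈{1,2}] across row 6, 1 lands solely at r6c6. So r6c6=1.
Step 2. [r5c4∈{2,4,5}] 5 has one home in col 4: r5c4, so r5c4=5.
Step 3. [r5c6∈{2,4}] 4 has one home in row 5: r5c6 ⇒ r5c6=4.
Step 4. [r2c1∈{1}] nothing but 1 survives at r2c1 ⇒ r2c1=1.
Step 5. [r4c3∈{1}] r4c3 is down to just 1, so r4c3=1.
Step 6. [r5c3∈{2}] r5c3 has the single candidate 2 ⇒ r5c3=2.
Step 7. [r2c4∈{4}] only 4 remains possible at r2c4. So r2c4=4.
Step 8. [r2c6∈{6}] r2c6's peers cover all but 6 ⇒ r2c6=6.
Step 9. [r2c2∈{3}] r2c2 is down to just 3 ⇒ r2c2=3.
Step 10. [r4c1∈{4}] r4c1's peers cover all but 4. So r4c1=4.
Step 11. [r4c6∈{3}] only 3 remains possible at r4c6. So r4c6=3.
Step 12. [r3c6∈{2}] r3c6 has the single candidate 2, so r3c6=2.
Step 13. [r6c4∈{2}] r6c4's peers cover all but 2. So r6c4=2.
Step 14. [r1c6∈{5}] nothing but 5 survives at r1c6 ⇒ r1c6=5.
Step 15. [r1c5∈{1}] r1c5 has the single candidate 1 ⇒ r1c5=1.
Step 16. [r3c1∈{6}] r3c1's peers cover all but 6. So r3c1=6.

Answer: 2 4 6 3 1 5 / 1 3 5 4 2 6 / 6 5 3 1 4 2 / 4 2 1 6 5 3 / 3 1 2 5 6 4 / 5 6 4 2 3 1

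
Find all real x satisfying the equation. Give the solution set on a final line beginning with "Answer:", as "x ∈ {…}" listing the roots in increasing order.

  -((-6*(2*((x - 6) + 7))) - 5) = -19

Step 1. [-((-6*(2*((x - 6) + 7))) - 5) = -19] LHS negated; negate both sides. So neg: (-6*(2*((x - 6) + 7))) - 5 = 19.
Step 2. [(-6*(2*((x - 6) + 7))) - 5 = 19] the outer -5 inverts by adding 5, so sub: -6*(2*((x - 6) + 7)) = 24.
Step 3. [-6*(2*((x - 6) + 7)) = 24] divide by the outer -6 ⇒ div: 2*((x - 6) + 7) = -4.
Step 4. [2*((x - 6) + 7) = -4] leading coefficient 2: divide by 2. So div: (x - 6) + 7 = -2.
Step 5. [(x - 6) + 7 = -2] +7 is outermost — subtract 7 both sides, so sub: x - 6 = -9.
Step 6. [x - 6 = -9] the outer -6 inverts by adding 6, so sub: x = -3.

Answer: x ∈ {-3}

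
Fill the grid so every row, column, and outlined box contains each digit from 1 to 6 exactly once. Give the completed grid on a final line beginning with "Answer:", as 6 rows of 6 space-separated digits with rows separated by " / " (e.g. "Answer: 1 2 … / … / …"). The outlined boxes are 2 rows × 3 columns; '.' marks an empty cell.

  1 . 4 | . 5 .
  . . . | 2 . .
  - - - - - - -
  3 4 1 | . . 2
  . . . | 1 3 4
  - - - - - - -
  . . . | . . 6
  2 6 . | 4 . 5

Step 1. [r1c6∈{3}] r1c6 is down to just 3, so r1c6=3.
Step 2. [r6c3∈{3}] nothing but 3 survives at r6c3, so r6c3=3.
Step 3. [r5c3∈{5}] only 5 remains possible at r5c3. So r5c3=5.
Step 4. [r2c3∈{6}] r2c3's peers cover all but 6 ⇒ r2c3=6.
Step 5. [r6c5∈{1}] r6c5 has the single candidate 1, so r6c5=1.
Step 6. [r2c1∈{5}] only 5 remains possible at r2c1 ⇒ r2c1=5.
Step 7. [r1c2∈{2}] r1c2's peers cover all but 2 ⇒ r1c2=2.
Step 8. [r3c5∈{6}] r3c5 has the single candidate 6. So r3c5=6.
Step 9. [r4c3∈{2}] r4c3 is down to just 2. So r4c3=2.
Step 10. [r5c1∈{4}] only 4 remains possible at r5c1, so r5c1=4.
Step 11. [r2c5∈{4}] nothing but 4 survives at r2c5. So r2c5=4.
Step 12. [r4c1∈{6}] r4c1's peers cover all but 6. So r4c1=6.
Step 13. [r2c6∈{1}] r2c6 has the single candidate 1. So r2c6=1.
Step 14. [r2c2∈{3}] nothing but 3 survives at r2c2 ⇒ r2c2=3.
Step 15. [r5c5∈{2}] r5c5's peers cover all but 2, so r5c5=2.
Step 16. [r5c2∈{1}] r5c2 is down to just 1, so r5c2=1.
Step 17. [r4c2∈{5}] only 5 remains possible at r4c2, so r4c2=5.
Step 18. [r1c4∈{6}] r1c4 has the single candidate 6. So r1c4=6.
Step 19. [r5c4∈{3}] r5c4 has the single candidate 3. So r5c4=3.
Step 20. [r3c4∈{5}] only 5 remains possible at r3c4, so r3c4=5.

Answer: 1 2 4 6 5 3 / 5 3 6 2 4 1 / 3 4 1 5 6 2 / 6 5 2 1 3 4 / 4 1 5 3 2 6 / 2 6 3 4 1 5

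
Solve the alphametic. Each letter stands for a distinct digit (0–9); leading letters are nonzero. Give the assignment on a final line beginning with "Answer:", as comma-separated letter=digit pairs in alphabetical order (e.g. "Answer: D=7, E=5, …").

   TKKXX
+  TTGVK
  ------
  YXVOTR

Step 1. [Y] Y is the leading digit of a 6-digit sum of two 5-digit numbers; the final carry is exactly 1 ⇒ Y=1.
Step 2. [col 1: X + K ≡ R (mod 10)] K=4 is one option consistent with column 1 (X + K ≡ R (mod 10), carry-in 0) — take it. So K=4.
Step 3. [col 1: X + K ≡ R (mod 10)] column 1 (X + K ≡ R (mod 10), carry-in 0) doesn't pin X yet; pick X=5 and continue ⇒ X=5.
Step 4. [col 1: X + K ≡ R (mod 10)] column 1 reads X+K+carry(0)=R with X=5, K=4; with digits 1,4,5 already taken and all letters distinct, the only value for R is 9. So R=9.
Step 5. [col 2: X + V ≡ T (mod 10)] column 2 (X + V ≡ T (mod 10), carry-in 0) doesn't pin T yet; pick T=7 and continue. So T=7.
Step 6. [col 2: X + V ≡ T (mod 10)] in column 2 we have X+V≡T with carry-in 0; given X=5, T=7 and digits 1,4,5,7,9 already taken and all letters distinct, that pins V to 2. So V=2.
Step 7. [col 3: K + G ≡ O (mod 10)] column 3 reads K+G+carry(0)=O with K=4; with digits 1,2,4,5,7,9 already taken and all letters distinct, the only value for O is 0 ⇒ O=0.
Step 8. [col 3: K + G ≡ O (mod 10)] column 3 reads K+G+carry(0)=O with K=4, O=0; with digits 0,1,2,4,5,7,9 already taken and all letters distinct, the only value for G is 6 ⇒ G=6.

Answer: G=6, K=4, O=0, R=9, T=7, V=2, X=5, Y=1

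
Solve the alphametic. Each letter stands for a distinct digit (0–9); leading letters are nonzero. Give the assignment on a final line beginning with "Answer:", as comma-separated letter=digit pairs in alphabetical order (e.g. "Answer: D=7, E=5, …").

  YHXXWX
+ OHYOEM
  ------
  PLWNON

Step 1. [col 1: X + M ≡ N (mod 10)] column 1 (X + M ≡ N (mod 10), carry-in 0) doesn't pin X yet; pick X=8 and continue. So X=8.
Step 2. [col 1: X + M ≡ N (mod 10)] several values work for M in column 1 (X + M ≡ N (mod 10), carry-in 0); try M=4, so M=4.
Step 3. [col 1: X + M ≡ N (mod 10)] column 1 reads X+M+carry(0)=N with X=8, M=4; with digits 4,8 already taken and all letters distinct, the only value for N is 2 ⇒ N=2.
Step 4. [col 2: W + E ≡ O (mod 10)] column 2 (W + E ≡ O (mod 10), carry-in 1) doesn't pin O yet; pick O=3 and continue ⇒ O=3.
Step 5. [col 2: W + E ≡ O (mod 10)] several values work for W in column 2 (W + E ≡ O (mod 10), carry-in 1); try W=5 ⇒ W=5.
Step 6. [col 2: W + E ≡ O (mod 10)] column 2 reads W+E+carry(1)=O with W=5, O=3; with digits 2,3,4,5,8 already taken and all letters distinct, the only value for E is 7 ⇒ E=7.
Step 7. [col 4: X + Y ≡ W (mod 10)] column 4 reads X+Y+carry(1)=W with X=8, W=5; with digits 2,3,4,5,7,8 already taken and all letters distinct, the only value for Y is 6. So Y=6.
Step 8. [col 5: H + H ≡ L (mod 10)] column 5: given nothing yet, carry-in 1, and digits 2,3,4,5,6,7,8 already taken and all letters distinct, H+H≡L (mod 10) forces L=1 ⇒ L=1.
Step 9. [col 5: H + H ≡ L (mod 10)] from column 5 (L=1, carry-in 1, digits 1,2,3,4,5,6,7,8 already taken and all letters distinct): H must equal 0 ⇒ H=0.
Step 10. [col 6: Y + O ≡ P (mod 10)] column 6: given Y=6, O=3, carry-in 0, and digits 0,1,2,3,4,5,6,7,8 already taken and all letters distinct, Y+O≡P (mod 10) forces P=9 ⇒ P=9.

Answer: E=7, H=0, L=1, M=4, N=2, O=3, P=9, W=5, X=8, Y=6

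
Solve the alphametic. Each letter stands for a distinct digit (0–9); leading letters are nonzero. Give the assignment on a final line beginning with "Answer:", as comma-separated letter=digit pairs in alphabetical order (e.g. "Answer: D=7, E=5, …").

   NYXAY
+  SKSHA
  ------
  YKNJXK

Step 1. [col 1: Y + A ≡ K (mod 10)] no forcing yet in column 1 (carry-in 0); A=4 is free and consistent — try it ⇒ A=4.
Step 2. [col 1: Y + A ≡ K (mod 10)] Y=1 is one option consistent with column 1 (Y + A ≡ K (mod 10), carry-in 0) — take it ⇒ Y=1.
Step 3. [col 1: Y + A ≡ K (mod 10)] from column 1 (Y=1, A=4, carry-in 0, digits 1,4 already taken and all letters distinct): K must equal 5, so K=5.
Step 4. [col 2: A + H ≡ X (mod 10)] several values work for X in column 2 (A + H ≡ X (mod 10), carry-in 0); try X=3 ⇒ X=3.
Step 5. [col 2: A + H ≡ X (mod 10)] from column 2 (A=4, X=3, carry-in 0, digits 1,3,4,5 already taken and all letters distinct): H must equal 9, so H=9.
Step 6. [col 3: X + S ≡ J (mod 10)] S=8 is one option consistent with column 3 (X + S ≡ J (mod 10), carry-in 1) — take it ⇒ S=8.
Step 7. [col 3: X + S ≡ J (mod 10)] from column 3 (X=3, S=8, carry-in 1, digits 1,3,4,5,8,9 already taken and all letters distinct): J must equal 2. So J=2.
Step 8. [col 4: Y + K ≡ N (mod 10)] from column 4 (Y=1, K=5, carry-in 1, digits 1,2,3,4,5,8,9 already taken and all letters distinct): N must equal 7. So N=7.

Answer: A=4, H=9, J=2, K=5, N=7, S=8, X=3, Y=1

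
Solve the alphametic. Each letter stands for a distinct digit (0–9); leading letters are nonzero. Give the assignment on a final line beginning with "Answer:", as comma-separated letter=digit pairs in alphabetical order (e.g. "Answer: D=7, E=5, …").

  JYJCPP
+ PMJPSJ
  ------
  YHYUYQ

Step 1. [col 1: P + J ≡ Q (mod 10)] several values work for Q in column 1 (P + J ≡ Q (mod 10), carry-in 0); try Q=7 ⇒ Q=7.
Step 2. [col 1: P + J ≡ Q (mod 10)] column 1 (P + J ≡ Q (mod 10), carry-in 0) doesn't pin J yet; pick J=4 and continue ⇒ J=4.
Step 3. [col 1: P + J ≡ Q (mod 10)] column 1 reads P+J+carry(0)=Q with J=4, Q=7; with digits 4,7 already taken and all letters distinct, the only value for P is 3 ⇒ P=3.
Step 4. [col 2: P + S ≡ Y (mod 10)] several values work for S in column 2 (P + S ≡ Y (mod 10), carry-in 0); try S=5 ⇒ S=5.
Step 5. [col 2: P + S ≡ Y (mod 10)] in column 2 we have P+S≡Y with carry-in 0; given P=3, S=5 and digits 3,4,5,7 already taken and all letters distinct, that pins Y to 8, so Y=8.
Step 6. [col 3: C + P ≡ U (mod 10)] U=9 is one option consistent with column 3 (C + P ≡ U (mod 10), carry-in 0) — take it. So U=9.
Step 7. [col 3: C + P ≡ U (mod 10)] in column 3 we have C+P≡U with carry-in 0; given P=3, U=9 and digits 3,4,5,7,8,9 already taken and all letters distinct, that pins C to 6. So C=6.
Step 8. [col 5: Y + M ≡ H (mod 10)] in column 5 we have Y+M≡H with carry-in 0; given Y=8 and digits 3,4,5,6,7,8,9 already taken and all letters distinct, that pins H to 0, so H=0.
Step 9. [col 5: Y + M ≡ H (mod 10)] column 5: given Y=8, H=0, carry-in 0, and digits 0,3,4,5,6,7,8,9 already taken and all letters distinct, Y+M≡H (mod 10) forces M=2. So M=2.

Answer: C=6, H=0, J=4, M=2, P=3, Q=7, S=5, U=9, Y=8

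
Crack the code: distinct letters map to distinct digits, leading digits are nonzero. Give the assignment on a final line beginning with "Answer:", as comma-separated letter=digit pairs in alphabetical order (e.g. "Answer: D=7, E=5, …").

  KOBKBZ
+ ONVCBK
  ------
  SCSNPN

Step 1. [col 1: Z + K ≡ N (mod 10)] several values work for Z in column 1 (Z + K ≡ N (mod 10), carry-in 0); try Z=5 ⇒ Z=5.
Step 2. [col 1: Z + K ≡ N (mod 10)] K=6 is one option consistent with column 1 (Z + K ≡ N (mod 10), carry-in 0) — take it ⇒ K=6.
Step 3. [col 1: Z + K ≡ N (mod 10)] column 1 reads Z+K+carry(0)=N with Z=5, K=6; with digits 5,6 already taken and all letters distinct, the only value for N is 1. So N=1.
Step 4. [col 2: B + B ≡ P (mod 10)] B=8 is one option consistent with column 2 (B + B ≡ P (mod 10), carry-in 1) — take it, so B=8.
Step 5. [col 2: B + B ≡ P (mod 10)] from column 2 (B=8, carry-in 1, digits 1,5,6,8 already taken and all letters distinct): P must equal 7 ⇒ P=7.
Step 6. [col 3: K + C ≡ N (mod 10)] column 3: given K=6, N=1, carry-in 1, and digits 1,5,6,7,8 already taken and all letters distinct, K+C≡N (mod 10) forces C=4 ⇒ C=4.
Step 7. [col 4: B + V ≡ S (mod 10)] V=0 is one option consistent with column 4 (B + V ≡ S (mod 10), carry-in 1) — take it. So V=0.
Step 8. [col 4: B + V ≡ S (mod 10)] from column 4 (B=8, V=0, carry-in 1, digits 0,1,4,5,6,7,8 already taken and all letters distinct): S must equal 9. So S=9.
Step 9. [col 5: O + N ≡ C (mod 10)] column 5 reads O+N+carry(0)=C with N=1, C=4; with digits 0,1,4,5,6,7,8,9 already taken and all letters distinct, the only value for O is 3, so O=3.

Answer: B=8, C=4, K=6, N=1, O=3, P=7, S=9, V=0, Z=5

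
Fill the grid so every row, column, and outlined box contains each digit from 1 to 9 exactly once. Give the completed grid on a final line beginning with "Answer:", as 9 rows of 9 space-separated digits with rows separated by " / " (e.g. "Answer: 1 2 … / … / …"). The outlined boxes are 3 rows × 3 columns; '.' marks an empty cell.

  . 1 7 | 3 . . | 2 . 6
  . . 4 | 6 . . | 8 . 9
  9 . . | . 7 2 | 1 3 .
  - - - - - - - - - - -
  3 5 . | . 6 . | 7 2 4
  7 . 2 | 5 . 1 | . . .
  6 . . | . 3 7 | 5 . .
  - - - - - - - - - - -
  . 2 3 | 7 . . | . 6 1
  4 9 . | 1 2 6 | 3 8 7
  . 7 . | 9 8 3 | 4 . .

Step 1. [r2c6∈{5}] r2c6 has the single candidate 5 ⇒ r2c6=5.
Step 2. [r9c8∈{5}] r9c8 has the single candidate 5 ⇒ r9c8=5.
Step 3. [r6c9∈{8}] r6c9 is down to just 8, so r6c9=8.
Step 4. [r3c4∈{4,8}] row 3 places 4 nowhere but r3c4, so r3c4=4.
Step 5. [r4c3∈{1,8,9}] in row 4, 1 fits only at r4c3 ⇒ r4c3=1.
Step 6. [r3c3∈{5,6,8}] in col 3, 8 fits only at r3c3 ⇒ r3c3=8.
Step 7. [r5c8∈{9}] r5c8's peers cover all but 9 ⇒ r5c8=9.
Step 8. [r1c6∈{8,9}] r1c6 is the only open cell in row 1 admitting 8, so r1c6=8.
Step 9. [r5c5∈{4}] r5c5's peers cover all but 4, so r5c5=4.
Step 10. [r7c1∈{5,8}] 8 has one home in row 7: r7c1 ⇒ r7c1=8.
Step 11. [r4c6∈{9}] only 9 remains possible at r4c6, so r4c6=9.
Step 12. [r1c8∈{4}] only 4 remains possible at r1c8. So r1c8=4.
Step 13. [r5c9∈{3}] r5c9 has the single candidate 3. So r5c9=3.
Step 14. [r9c1∈{1}] r9c1 has the single candidate 1, so r9c1=1.
Step 15. [r7c7∈{9}] nothing but 9 survives at r7c7. So r7c7=9.
Step 16. [r1c5∈{9}] nothing but 9 survives at r1c5. So r1c5=9.
Step 17. [r9c9∈{2}] nothing but 2 survives at r9c9. So r9c9=2.
Step 18. [r2c8∈{7}] only 7 remains possible at r2c8. So r2c8=7.
Step 19. [r6c8∈{1}] nothing but 1 survives at r6c8. So r6c8=1.
Step 20. [r5c2∈{8}] only 8 remains possible at r5c2 ⇒ r5c2=8.
Step 21. [r2c5∈{1}] nothing but 1 survives at r2c5 ⇒ r2c5=1.
Step 22. [r6c2∈{4}] nothing but 4 survives at r6c2 ⇒ r6c2=4.
Step 23. [r4c4∈{8}] nothing but 8 survives at r4c4, so r4c4=8.
Step 24. [r2c2∈{3}] nothing but 3 survives at r2c2 ⇒ r2c2=3.
Step 25. [r6c3∈{9}] nothing but 9 survives at r6c3. So r6c3=9.
Step 26. [r3c9∈{5}] nothing but 5 survives at r3c9. So r3c9=5.
Step 27. [r8c3∈{5}] r8c3 has the single candidate 5. So r8c3=5.
Step 28. [r1c1∈{5}] r1c1 is down to just 5. So r1c1=5.
Step 29. [r9c3∈{6}] r9c3's peers cover all but 6 ⇒ r9c3=6.
Step 30. [r5c7∈{6}] r5c7's peers cover all but 6, so r5c7=6.
Step 31. [r7c5∈{5}] nothing but 5 survives at r7c5, so r7c5=5.
Step 32. [r7c6∈{4}] r7c6's peers cover all but 4. So r7c6=4.
Step 33. [r3c2∈{6}] only 6 remains possible at r3c2 ⇒ r3c2=6.
Step 34. [r2c1∈{2}] only 2 remains possible at r2c1, so r2c1=2.
Step 35. [r6c4∈{2}] nothing but 2 survives at r6c4 ⇒ r6c4=2.

Answer: 5 1 7 3 9 8 2 4 6 / 2 3 4 6 1 5 8 7 9 / 9 6 8 4 7 2 1 3 5 / 3 5 1 8 6 9 7 2 4 / 7 8 2 5 4 1 6 9 3 / 6 4 9 2 3 7 5 1 8 / 8 2 3 7 5 4 9 6 1 / 4 9 5 1 2 6 3 8 7 / 1 7 6 9 8 3 4 5 2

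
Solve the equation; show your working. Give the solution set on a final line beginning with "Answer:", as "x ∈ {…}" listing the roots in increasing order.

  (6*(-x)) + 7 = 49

Step 1. [(6*(-x)) + 7 = 49] peel the +7: subtract 7 from each side. So sub: 6*(-x) = 42.
Step 2. [6*(-x) = 42] leading coefficient 6: divide by 6, so div: -x = 7.
Step 3. [-x = 7] leading − — multiply by −1, so neg: x = -7.

Answer: x ∈ {-7}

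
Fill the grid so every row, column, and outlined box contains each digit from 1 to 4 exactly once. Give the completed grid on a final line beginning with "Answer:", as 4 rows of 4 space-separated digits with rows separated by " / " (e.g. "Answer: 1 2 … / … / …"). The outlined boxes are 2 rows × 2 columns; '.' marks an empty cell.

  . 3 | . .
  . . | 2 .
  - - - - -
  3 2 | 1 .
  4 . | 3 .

Step 1. [r2c1∈{1}] r2c1 is down to just 1 ⇒ r2c1=1.
Step 2. [r1c3∈{4}] r1c3 is down to just 4, so r1c3=4.
Step 3. [r4c4∈{2}] r4c4 has the single candidate 2. So r4c4=2.
Step 4. [r3c4∈{4}] r3c4 has the single candidate 4. So r3c4=4.
Step 5. [r4c2∈{1}] r4c2 is down to just 1, so r4c2=1.
Step 6. [r2c4∈{3}] nothing but 3 survives at r2c4, so r2c4=3.
Step 7. [r1c4∈{1}] nothing but 1 survives at r1c4 ⇒ r1c4=1.
Step 8. [r1c1∈{2}] r1c1 has the single candidate 2, so r1c1=2.
Step 9. [r2c2∈{4}] only 4 remains possible at r2c2, so r2c2=4.

Answer: 2 3 4 1 / 1 4 2 3 / 3 2 1 4 / 4 1 3 2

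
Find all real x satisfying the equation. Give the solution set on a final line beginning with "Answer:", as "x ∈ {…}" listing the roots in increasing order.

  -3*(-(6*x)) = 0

Step 1. [-3*(-(6*x)) = 0] LHS = -3·(…); ÷-3 both sides ⇒ div: -(6*x) = 0.
Step 2. [-(6*x) = 0] flip signs both sides. So neg: 6*x = 0.
Step 3. [6*x = 0] divide by the outer 6 ⇒ div: x = 0.

Answer: x ∈ {0}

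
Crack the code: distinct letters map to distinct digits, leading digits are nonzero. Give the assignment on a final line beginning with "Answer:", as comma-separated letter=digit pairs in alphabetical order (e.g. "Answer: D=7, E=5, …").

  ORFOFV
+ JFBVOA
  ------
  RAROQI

Step 1. [col 1: V + A ≡ I (mod 10)] several values work for I in column 1 (V + A ≡ I (mod 10), carry-in 0); try I=4 ⇒ I=4.
Step 2. [col 1: V + A ≡ I (mod 10)] A=5 is one option consistent with column 1 (V + A ≡ I (mod 10), carry-in 0) — take it, so A=5.
Step 3. [col 1: V + A ≡ I (mod 10)] from column 1 (A=5, I=4, carry-in 0, digits 4,5 already taken and all letters distinct): V must equal 9, so V=9.
Step 4. [col 2: F + O ≡ Q (mod 10)] column 2 (F + O ≡ Q (mod 10), carry-in 1) doesn't pin O yet; pick O=2 and continue, so O=2.
Step 5. [col 2: F + O ≡ Q (mod 10)] Q=1 is one option consistent with column 2 (F + O ≡ Q (mod 10), carry-in 1) — take it. So Q=1.
Step 6. [col 2: F + O ≡ Q (mod 10)] column 2 reads F+O+carry(1)=Q with O=2, Q=1; with digits 1,2,4,5,9 already taken and all letters distinct, the only value for F is 8, so F=8.
Step 7. [col 4: F + B ≡ R (mod 10)] column 4: given F=8, carry-in 1, and digits 1,2,4,5,8,9 already taken and all letters distinct, F+B≡R (mod 10) forces R=6. So R=6.
Step 8. [col 4: F + B ≡ R (mod 10)] from column 4 (F=8, R=6, carry-in 1, digits 1,2,4,5,6,8,9 already taken and all letters distinct): B must equal 7. So B=7.
Step 9. [col 6: O + J ≡ R (mod 10)] from column 6 (O=2, R=6, carry-in 1, digits 1,2,4,5,6,7,8,9 already taken and all letters distinct): J must equal 3. So J=3.

Answer: A=5, B=7, F=8, I=4, J=3, O=2, Q=1, R=6, V=9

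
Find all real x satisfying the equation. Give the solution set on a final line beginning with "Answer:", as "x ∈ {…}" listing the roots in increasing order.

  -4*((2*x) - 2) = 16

Step 1. [-4*((2*x) - 2) = 16] divide by the outer -4 ⇒ div: (2*x) - 2 = -4.
Step 2. [(2*x) - 2 = -4] common factor 2 (LHS and -4) — divide through. So factor: x - 1 = -2.
Step 3. [x - 1 = -2] peel the -1: add 1 from each side ⇒ sub: x = -1.

Answer: x ∈ {-1}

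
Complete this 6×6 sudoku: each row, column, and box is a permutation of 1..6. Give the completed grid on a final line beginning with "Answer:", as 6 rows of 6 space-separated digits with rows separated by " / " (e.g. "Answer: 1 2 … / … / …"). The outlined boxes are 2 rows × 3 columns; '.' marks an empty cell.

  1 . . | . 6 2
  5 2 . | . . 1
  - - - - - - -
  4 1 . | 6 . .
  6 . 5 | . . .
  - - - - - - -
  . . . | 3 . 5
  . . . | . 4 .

Step 1. [r4c2∈{3}] r4c2 has the single candidate 3. So r4c2=3.
Step 2. [r2c3∈{3,4,6}] row 2 places 6 nowhere but r2c3, so r2c3=6.
Step 3. [r5c1∈{2}] r5c1 is down to just 2 ⇒ r5c1=2.
Step 4. [r5c5∈{1}] nothing but 1 survives at r5c5. So r5c5=1.
Step 5. [r1c2∈{4}] r1c2 has the single candidate 4 ⇒ r1c2=4.
Step 6. [r4c5∈{2}] r4c5 has the single candidate 2. So r4c5=2.
Step 7. [r6c3∈{1,3}] 1 has one home in row 6: r6c3, so r6c3=1.
Step 8. [r6c6∈{6}] only 6 remains possible at r6c6. So r6c6=6.
Step 9. [r3c5∈{3,5}] r3c5 is the only open cell in row 3 admitting 5, so r3c5=5.
Step 10. [r4c6∈{4}] r4c6 is down to just 4 ⇒ r4c6=4.
Step 11. [r3c3∈{2}] nothing but 2 survives at r3c3, so r3c3=2.
Step 12. [r6c1∈{3}] r6c1's peers cover all but 3. So r6c1=3.
Step 13. [r1c3∈{3}] only 3 remains possible at r1c3 ⇒ r1c3=3.
Step 14. [r2c4∈{4}] r2c4 has the single candidate 4 ⇒ r2c4=4.
Step 15. [r6c4∈{2}] r6c4 is down to just 2. So r6c4=2.
Step 16. [r4c4∈{1}] nothing but 1 survives at r4c4, so r4c4=1.
Step 17. [r6c2∈{5}] r6c2's peers cover all but 5. So r6c2=5.
Step 18. [r5c2∈{6}] r5c2 has the single candidate 6 ⇒ r5c2=6.
Step 19. [r3c6∈{3}] nothing but 3 survives at r3c6 ⇒ r3c6=3.
Step 20. [r2c5∈{3}] r2c5's peers cover all but 3 ⇒ r2c5=3.
Step 21. [r5c3∈{4}] r5c3 has the single candidate 4, so r5c3=4.
Step 22. [r1c4∈{5}] nothing but 5 survives at r1c4 ⇒ r1c4=5.

Answer: 1 4 3 5 6 2 / 5 2 6 4 3 1 / 4 1 2 6 5 3 / 6 3 5 1 2 4 / 2 6 4 3 1 5 / 3 5 1 2 4 6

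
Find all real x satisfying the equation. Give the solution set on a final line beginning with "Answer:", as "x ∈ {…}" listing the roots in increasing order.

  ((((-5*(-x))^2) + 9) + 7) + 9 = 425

Step 1. [((((-5*(-x))^2) + 9) + 7) + 9 = 425] the outer +9 inverts by subtracting 9 ⇒ sub: (((-5*(-x))^2) + 9) + 7 = 416.
Step 2. [(((-5*(-x))^2) + 9) + 7 = 416] +7 is outermost — subtract 7 both sides ⇒ sub: ((-5*(-x))^2) + 9 = 409.
Step 3. [((-5*(-x))^2) + 9 = 409] peel the +9: subtract 9 from each side, so sub: (-5*(-x))^2 = 400.
Step 4. [(-5*(-x))^2 = 400] 400 ≥ 0, LHS is (·)² — take ±√. So sqrt: -5*(-x) = 20 or -20.
Step 5. [-5*(-x) = 20 or -20] divide by the outer -5. So div: -x = -4 or 4.
Step 6. [-x = -4 or 4] LHS negated; negate both sides, so neg: x = 4 or -4.

Answer: x ∈ {-4, 4}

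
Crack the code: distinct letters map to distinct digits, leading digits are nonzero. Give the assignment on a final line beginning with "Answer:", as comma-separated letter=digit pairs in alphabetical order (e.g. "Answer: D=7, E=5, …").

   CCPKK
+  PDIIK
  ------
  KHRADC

Step 1. [col 1: K + K ≡ C (mod 10)] column 1 (K + K ≡ C (mod 10), carry-in 0) doesn't pin K yet; pick K=1 and continue, so K=1.
Step 2. [col 1: K + K ≡ C (mod 10)] from column 1 (K=1, carry-in 0, digits 1 already taken and all letters distinct): C must equal 2. So C=2.
Step 3. [col 2: K + I ≡ D (mod 10)] column 2 (K + I ≡ D (mod 10), carry-in 0) doesn't pin D yet; pick D=6 and continue, so D=6.
Step 4. [col 2: K + I ≡ D (mod 10)] in column 2 we have K+I≡D with carry-in 0; given K=1, D=6 and digits 1,2,6 already taken and all letters distinct, that pins I to 5 ⇒ I=5.
Step 5. [col 3: P + I ≡ A (mod 10)] no forcing yet in column 3 (carry-in 0); P=8 is free and consistent — try it ⇒ P=8.
Step 6. [col 3: P + I ≡ A (mod 10)] from column 3 (P=8, I=5, carry-in 0, digits 1,2,5,6,8 already taken and all letters distinct): A must equal 3. So A=3.
Step 7. [col 4: C + D ≡ R (mod 10)] in column 4 we have C+D≡R with carry-in 1; given C=2, D=6 and digits 1,2,3,5,6,8 already taken and all letters distinct, that pins R to 9, so R=9.
Step 8. [col 5: C + P ≡ H (mod 10)] column 5 reads C+P+carry(0)=H with C=2, P=8; with digits 1,2,3,5,6,8,9 already taken and all letters distinct, the only value for H is 0 ⇒ H=0.

Answer: A=3, C=2, D=6, H=0, I=5, K=1, P=8, R=9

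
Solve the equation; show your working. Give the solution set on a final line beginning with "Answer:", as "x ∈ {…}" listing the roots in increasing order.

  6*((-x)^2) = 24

Step 1. [6*((-x)^2) = 24] 6 out front; divide by 6. So div: (-x)^2 = 4.
Step 2. [(-x)^2 = 4] √ both sides: 4 ≥ 0 gives two branches ⇒ sqrt: -x = 2 or -2.
Step 3. [-x = 2 or -2] LHS negated; negate both sides ⇒ neg: x = -2 or 2.

Answer: x ∈ {-2, 2}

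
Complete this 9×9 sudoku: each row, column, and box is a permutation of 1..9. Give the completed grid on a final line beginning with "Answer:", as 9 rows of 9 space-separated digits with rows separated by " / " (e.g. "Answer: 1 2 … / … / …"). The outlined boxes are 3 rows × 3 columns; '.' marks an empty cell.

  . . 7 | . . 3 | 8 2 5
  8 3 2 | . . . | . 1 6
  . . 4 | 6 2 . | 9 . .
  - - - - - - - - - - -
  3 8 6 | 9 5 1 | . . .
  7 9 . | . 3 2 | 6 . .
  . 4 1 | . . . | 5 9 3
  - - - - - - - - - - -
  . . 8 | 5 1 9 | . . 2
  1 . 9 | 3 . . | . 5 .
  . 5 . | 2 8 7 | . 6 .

Step 1. [r2c7∈{4,7}] 4 has one home in box 3: r2c7, so r2c7=4.
Step 2. [r8c7∈{7}] r8c7 has the single candidate 7. So r8c7=7.
Step 3. [r5c4∈{4,8}] box 5 places 4 nowhere but r5c4 ⇒ r5c4=4.
Step 4. [r8c6∈{4,6}] across col 6, 4 lands solely at r8c6. So r8c6=4.
Step 5. [r7c7∈{3}] r7c7 is down to just 3. So r7c7=3.
Step 6. [r7c8∈{4}] nothing but 4 survives at r7c8 ⇒ r7c8=4.
Step 7. [r7c1∈{6}] r7c1's peers cover all but 6, so r7c1=6.
Step 8. [r4c8∈{7}] r4c8 has the single candidate 7. So r4c8=7.
Step 9. [r3c6∈{5,8}] in row 3, 8 fits only at r3c6, so r3c6=8.
Step 10. [r2c4∈{7}] r2c4 is down to just 7, so r2c4=7.
Step 11. [r5c9∈{1,8}] in row 5, 1 fits only at r5c9. So r5c9=1.
Step 12. [r2c5∈{9}] nothing but 9 survives at r2c5, so r2c5=9.
Step 13. [r6c5∈{6,7}] r6c5 is the only open cell in row 6 admitting 7 ⇒ r6c5=7.
Step 14. [r1c2∈{1,6}] row 1 places 6 nowhere but r1c2, so r1c2=6.
Step 15. [r1c4∈{1}] r1c4 is down to just 1 ⇒ r1c4=1.
Step 16. [r3c2∈{1}] r3c2 has the single candidate 1 ⇒ r3c2=1.
Step 17. [r6c4∈{8}] only 8 remains possible at r6c4. So r6c4=8.
Step 18. [r8c5∈{6}] r8c5 is down to just 6 ⇒ r8c5=6.
Step 19. [r8c9∈{8}] nothing but 8 survives at r8c9, so r8c9=8.
Step 20. [r6c6∈{6}] only 6 remains possible at r6c6 ⇒ r6c6=6.
Step 21. [r4c9∈{4}] r4c9 has the single candidate 4 ⇒ r4c9=4.
Step 22. [r9c1∈{4}] r9c1 has the single candidate 4. So r9c1=4.
Step 23. [r9c9∈{9}] r9c9's peers cover all but 9, so r9c9=9.
Step 24. [r1c1∈{9}] nothing but 9 survives at r1c1. So r1c1=9.
Step 25. [r5c8∈{8}] r5c8's peers cover all but 8. So r5c8=8.
Step 26. [r3c1∈{5}] only 5 remains possible at r3c1. So r3c1=5.
Step 27. [r5c3∈{5}] only 5 remains possible at r5c3, so r5c3=5.
Step 28. [r9c3∈{3}] r9c3 has the single candidate 3, so r9c3=3.
Step 29. [r9c7∈{1}] r9c7 has the single candidate 1 ⇒ r9c7=1.
Step 30. [r2c6∈{5}] r2c6's peers cover all but 5. So r2c6=5.
Step 31. [r3c9∈{7}] only 7 remains possible at r3c9. So r3c9=7.
Step 32. [r6c1∈{2}] nothing but 2 survives at r6c1 ⇒ r6c1=2.
Step 33. [r4c7∈{2}] r4c7 is down to just 2. So r4c7=2.
Step 34. [r3c8∈{3}] r3c8 has the single candidate 3, so r3c8=3.
Step 35. [r7c2∈{7}] r7c2 is down to just 7. So r7c2=7.
Step 36. [r1c5∈{4}] r1c5's peers cover all but 4 ⇒ r1c5=4.
Step 37. [r8c2∈{2}] nothing but 2 survives at r8c2 ⇒ r8c2=2.

Answer: 9 6 7 1 4 3 8 2 5 / 8 3 2 7 9 5 4 1 6 / 5 1 4 6 2 8 9 3 7 / 3 8 6 9 5 1 2 7 4 / 7 9 5 4 3 2 6 8 1 / 2 4 1 8 7 6 5 9 3 / 6 7 8 5 1 9 3 4 2 / 1 2 9 3 6 4 7 5 8 / 4 5 3 2 8 7 1 6 9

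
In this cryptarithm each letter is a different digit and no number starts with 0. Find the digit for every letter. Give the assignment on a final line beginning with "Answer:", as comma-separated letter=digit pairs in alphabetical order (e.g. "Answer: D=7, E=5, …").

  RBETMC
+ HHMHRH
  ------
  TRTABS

Step 1. [col 1: C + H ≡ S (mod 10)] several values work for H in column 1 (C + H ≡ S (mod 10), carry-in 0); try H=4 ⇒ H=4.
Step 2. [col 1: C + H ≡ S (mod 10)] column 1 (C + H ≡ S (mod 10), carry-in 0) doesn't pin S yet; pick S=9 and continue, so S=9.
Step 3. [col 1: C + H ≡ S (mod 10)] column 1 reads C+H+carry(0)=S with H=4, S=9; with digits 4,9 already taken and all letters distinct, the only value for C is 5, so C=5.
Step 4. [col 2: M + R ≡ B (mod 10)] several values work for M in column 2 (M + R ≡ B (mod 10), carry-in 0); try M=6. So M=6.
Step 5. [col 2: M + R ≡ B (mod 10)] B=8 is one option consistent with column 2 (M + R ≡ B (mod 10), carry-in 0) — take it ⇒ B=8.
Step 6. [col 2: M + R ≡ B (mod 10)] from column 2 (M=6, B=8, carry-in 0, digits 4,5,6,8,9 already taken and all letters distinct): R must equal 2, so R=2.
Step 7. [col 3: T + H ≡ A (mod 10)] no forcing yet in column 3 (carry-in 0); A=1 is free and consistent — try it, so A=1.
Step 8. [col 3: T + H ≡ A (mod 10)] in column 3 we have T+H≡A with carry-in 0; given H=4, A=1 and digits 1,2,4,5,6,8,9 already taken and all letters distinct, that pins T to 7. So T=7.
Step 9. [col 4: E + M ≡ T (mod 10)] column 4: given M=6, T=7, carry-in 1, and digits 1,2,4,5,6,7,8,9 already taken and all letters distinct, E+M≡T (mod 10) forces E=0, so E=0.

Answer: A=1, B=8, C=5, E=0, H=4, M=6, R=2, S=9, T=7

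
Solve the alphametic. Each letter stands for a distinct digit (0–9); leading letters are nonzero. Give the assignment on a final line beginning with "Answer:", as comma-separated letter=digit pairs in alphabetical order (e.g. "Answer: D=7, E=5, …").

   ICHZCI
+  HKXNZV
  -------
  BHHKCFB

Step 1. [col 1: I + V ≡ B (mod 10)] no forcing yet in column 1 (carry-in 0); I=9 is free and consistent — try it, so I=9.
Step 2. [col 1: I + V ≡ B (mod 10)] several values work for V in column 1 (I + V ≡ B (mod 10), carry-in 0); try V=2. So V=2.
Step 3. [col 1: I + V ≡ B (mod 10)] in column 1 we have I+V≡B with carry-in 0; given I=9, V=2 and digits 2,9 already taken and all letters distinct, that pins B to 1. So B=1.
Step 4. [col 2: C + Z ≡ F (mod 10)] C=7 is one option consistent with column 2 (C + Z ≡ F (mod 10), carry-in 1) — take it, so C=7.
Step 5. [col 2: C + Z ≡ F (mod 10)] column 2 (C + Z ≡ F (mod 10), carry-in 1) doesn't pin Z yet; pick Z=6 and continue, so Z=6.
Step 6. [col 2: C + Z ≡ F (mod 10)] column 2 reads C+Z+carry(1)=F with C=7, Z=6; with digits 1,2,6,7,9 already taken and all letters distinct, the only value for F is 4, so F=4.
Step 7. [col 3: Z + N ≡ C (mod 10)] column 3 reads Z+N+carry(1)=C with Z=6, C=7; with digits 1,2,4,6,7,9 already taken and all letters distinct, the only value for N is 0 ⇒ N=0.
Step 8. [col 4: H + X ≡ K (mod 10)] no forcing yet in column 4 (carry-in 0); K=8 is free and consistent — try it ⇒ K=8.
Step 9. [col 4: H + X ≡ K (mod 10)] no forcing yet in column 4 (carry-in 0); X=3 is free and consistent — try it ⇒ X=3.
Step 10. [col 4: H + X ≡ K (mod 10)] in column 4 we have H+X≡K with carry-in 0; given X=3, K=8 and digits 0,1,2,3,4,6,7,8,9 already taken and all letters distinct, that pins H to 5 ⇒ H=5.

Answer: B=1, C=7, F=4, H=5, I=9, K=8, N=0, V=2, X=3, Z=6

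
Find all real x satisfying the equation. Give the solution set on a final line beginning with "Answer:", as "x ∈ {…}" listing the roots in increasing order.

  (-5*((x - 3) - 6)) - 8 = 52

Step 1. [(-5*((x - 3) - 6)) - 8 = 52] peel the -8: add 8 from each side ⇒ sub: -5*((x - 3) - 6) = 60.
Step 2. [-5*((x - 3) - 6) = 60] -5·(inner) — divide through by -5, so div: (x - 3) - 6 = -12.
Step 3. [(x - 3) - 6 = -12] 6 comes off first (add 6), so sub: x - 3 = -6.
Step 4. [x - 3 = -6] peel the -3: add 3 from each side. So sub: x = -3.

Answer: x ∈ {-3}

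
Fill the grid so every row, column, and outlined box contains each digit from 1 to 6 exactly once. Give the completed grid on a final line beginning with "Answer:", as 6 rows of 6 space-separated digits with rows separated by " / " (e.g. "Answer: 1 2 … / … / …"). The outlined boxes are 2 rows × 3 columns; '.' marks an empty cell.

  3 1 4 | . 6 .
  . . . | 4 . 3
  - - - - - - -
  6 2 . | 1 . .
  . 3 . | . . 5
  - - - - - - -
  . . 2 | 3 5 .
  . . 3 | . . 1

Step 1. [r4c1∈{1,4}] across box 3, 4 lands solely at r4c1. So r4c1=4.
Step 2. [r4c5∈{2}] nothing but 2 survives at r4c5 ⇒ r4c5=2.
Step 3. [r6c5∈{4}] nothing but 4 survives at r6c5 ⇒ r6c5=4.
Step 4. [r5c6∈{6}] r5c6's peers cover all but 6 ⇒ r5c6=6.
Step 5. [r6c1∈{5}] r6c1 is down to just 5, so r6c1=5.
Step 6. [r2c2∈{5,6}] across col 2, 5 lands solely at r2c2 ⇒ r2c2=5.
Step 7. [r1c4∈{2,5}] across row 1, 5 lands solely at r1c4. So r1c4=5.
Step 8. [r2c1∈{2}] nothing but 2 survives at r2c1 ⇒ r2c1=2.
Step 9. [r2c3∈{6}] only 6 remains possible at r2c3, so r2c3=6.
Step 10. [r6c2∈{6}] r6c2's peers cover all but 6, so r6c2=6.
Step 11. [r6c4∈{2}] only 2 remains possible at r6c4 ⇒ r6c4=2.
Step 12. [r2c5∈{1}] nothing but 1 survives at r2c5 ⇒ r2c5=1.
Step 13. [r4c3∈{1}] only 1 remains possible at r4c3 ⇒ r4c3=1.
Step 14. [r3c6∈{4}] r3c6 is down to just 4. So r3c6=4.
Step 15. [r5c2∈{4}] nothing but 4 survives at r5c2 ⇒ r5c2=4.
Step 16. [r5c1∈{1}] only 1 remains possible at r5c1. So r5c1=1.
Step 17. [r1c6∈{2}] r1c6 is down to just 2. So r1c6=2.
Step 18. [r4c4∈{6}] nothing but 6 survives at r4c4. So r4c4=6.
Step 19. [r3c3∈{5}] only 5 remains possible at r3c3. So r3c3=5.
Step 20. [r3c5∈{3}] only 3 remains possible at r3c5 ⇒ r3c5=3.

Answer: 3 1 4 5 6 2 / 2 5 6 4 1 3 / 6 2 5 1 3 4 / 4 3 1 6 2 5 / 1 4 2 3 5 6 / 5 6 3 2 4 1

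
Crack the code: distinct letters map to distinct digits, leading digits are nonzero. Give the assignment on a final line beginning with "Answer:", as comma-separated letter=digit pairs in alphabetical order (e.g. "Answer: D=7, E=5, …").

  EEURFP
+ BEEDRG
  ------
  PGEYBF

Step 1. [col 1: P + G ≡ F (mod 10)] several values work for P in column 1 (P + G ≡ F (mod 10), carry-in 0); try P=7, so P=7.
Step 2. [col 1: P + G ≡ F (mod 10)] column 1 (P + G ≡ F (mod 10), carry-in 0) doesn't pin G yet; pick G=4 and continue. So G=4.
Step 3. [col 1: P + G ≡ F (mod 10)] column 1: given P=7, G=4, carry-in 0, and digits 4,7 already taken and all letters distinct, P+G≡F (mod 10) forces F=1, so F=1.
Step 4. [col 2: F + R ≡ B (mod 10)] several values work for R in column 2 (F + R ≡ B (mod 10), carry-in 1); try R=3 ⇒ R=3.
Step 5. [col 2: F + R ≡ B (mod 10)] column 2 reads F+R+carry(1)=B with F=1, R=3; with digits 1,3,4,7 already taken and all letters distinct, the only value for B is 5 ⇒ B=5.
Step 6. [col 3: R + D ≡ Y (mod 10)] several values work for Y in column 3 (R + D ≡ Y (mod 10), carry-in 0); try Y=9 ⇒ Y=9.
Step 7. [col 3: R + D ≡ Y (mod 10)] column 3: given R=3, Y=9, carry-in 0, and digits 1,3,4,5,7,9 already taken and all letters distinct, R+D≡Y (mod 10) forces D=6, so D=6.
Step 8. [col 4: U + E ≡ E (mod 10)] column 4 reads U+E+carry(0)=E with nothing yet; with digits 1,3,4,5,6,7,9 already taken and all letters distinct, the only value for U is 0. So U=0.
Step 9. [col 4: U + E ≡ E (mod 10)] column 4 (U + E ≡ E (mod 10), carry-in 0) doesn't pin E yet; pick E=2 and continue ⇒ E=2.

Answer: B=5, D=6, E=2, F=1, G=4, P=7, R=3, U=0, Y=9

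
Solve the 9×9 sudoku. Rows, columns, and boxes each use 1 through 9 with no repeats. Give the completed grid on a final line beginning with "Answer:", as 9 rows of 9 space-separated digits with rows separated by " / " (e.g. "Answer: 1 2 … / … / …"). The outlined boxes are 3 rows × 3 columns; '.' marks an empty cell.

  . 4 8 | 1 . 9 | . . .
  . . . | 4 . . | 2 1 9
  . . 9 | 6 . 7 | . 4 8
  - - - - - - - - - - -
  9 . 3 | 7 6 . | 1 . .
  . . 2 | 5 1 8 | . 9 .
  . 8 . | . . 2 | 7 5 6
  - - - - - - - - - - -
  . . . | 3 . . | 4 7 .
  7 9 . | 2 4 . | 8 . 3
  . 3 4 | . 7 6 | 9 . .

Step 1. [r1c8∈{3,6}] 3 has one home in col 8: r1c8. So r1c8=3.
Step 2. [r3c7∈{5}] only 5 remains possible at r3c7. So r3c7=5.
Step 3. [r9c8∈{2}] only 2 remains possible at r9c8. So r9c8=2.
Step 4. [r2c6∈{3,5}] 3 has one home in col 6: r2c6. So r2c6=3.
Step 5. [r7c5∈{5,8,9}] r7c5 is the only open cell in row 7 admitting 9, so r7c5=9.
Step 6. [r7c1∈{1,2,5,6,8}] across row 7, 8 lands solely at r7c1 ⇒ r7c1=8.
Step 7. [r7c2∈{1,2,5,6}] in row 7, 2 fits only at r7c2, so r7c2=2.
Step 8. [r7c3∈{1,5,6}] across row 7, 6 lands solely at r7c3, so r7c3=6.
Step 9. [r6c1∈{1,4}] in row 6, 4 fits only at r6c1, so r6c1=4.
Step 10. [r5c1∈{6}] r5c1 has the single candidate 6 ⇒ r5c1=6.
Step 11. [r2c1∈{5}] r2c1's peers cover all but 5. So r2c1=5.
Step 12. [r9c1∈{1}] only 1 remains possible at r9c1 ⇒ r9c1=1.
Step 13. [r7c9∈{1,5}] in col 9, 1 fits only at r7c9, so r7c9=1.
Step 14. [r1c1∈{2}] r1c1's peers cover all but 2 ⇒ r1c1=2.
Step 15. [r7c6∈{5}] only 5 remains possible at r7c6, so r7c6=5.
Step 16. [r2c3∈{7}] r2c3's peers cover all but 7, so r2c3=7.
Step 17. [r4c9∈{2,4}] row 4 places 2 nowhere but r4c9 ⇒ r4c9=2.
Step 18. [r5c2∈{7}] r5c2 is down to just 7, so r5c2=7.
Step 19. [r1c7∈{6}] r1c7 has the single candidate 6 ⇒ r1c7=6.
Step 20. [r9c4∈{8}] r9c4's peers cover all but 8 ⇒ r9c4=8.
Step 21. [r5c7∈{3}] r5c7's peers cover all but 3. So r5c7=3.
Step 22. [r3c2∈{1}] r3c2 is down to just 1, so r3c2=1.
Step 23. [r8c8∈{6}] r8c8 is down to just 6. So r8c8=6.
Step 24. [r5c9∈{4}] nothing but 4 survives at r5c9 ⇒ r5c9=4.
Step 25. [r4c2∈{5}] r4c2 is down to just 5. So r4c2=5.
Step 26. [r6c3∈{1}] r6c3 has the single candidate 1, so r6c3=1.
Step 27. [r3c5∈{2}] nothing but 2 survives at r3c5. So r3c5=2.
Step 28. [r9c9∈{5}] r9c9 is down to just 5. So r9c9=5.
Step 29. [r3c1∈{3}] nothing but 3 survives at r3c1. So r3c1=3.
Step 30. [r2c2∈{6}] r2c2 is down to just 6. So r2c2=6.
Step 31. [r8c3∈{5}] only 5 remains possible at r8c3, so r8c3=5.
Step 32. [r2c5∈{8}] r2c5 is down to just 8, so r2c5=8.
Step 33. [r4c6∈{4}] r4c6 has the single candidate 4. So r4c6=4.
Step 34. [r1c5∈{5}] nothing but 5 survives at r1c5. So r1c5=5.
Step 35. [r6c5∈{3}] nothing but 3 survives at r6c5, so r6c5=3.
Step 36. [r8c6∈{1}] only 1 remains possible at r8c6. So r8c6=1.
Step 37. [r4c8∈{8}] nothing but 8 survives at r4c8. So r4c8=8.
Step 38. [r6c4∈{9}] r6c4 is down to just 9 ⇒ r6c4=9.
Step 39. [r1c9∈{7}] only 7 remains possible at r1c9, so r1c9=7.

Answer: 2 4 8 1 5 9 6 3 7 / 5 6 7 4 8 3 2 1 9 / 3 1 9 6 2 7 5 4 8 / 9 5 3 7 6 4 1 8 2 / 6 7 2 5 1 8 3 9 4 / 4 8 1 9 3 2 7 5 6 / 8 2 6 3 9 5 4 7 1 / 7 9 5 2 4 1 8 6 3 / 1 3 4 8 7 6 9 2 5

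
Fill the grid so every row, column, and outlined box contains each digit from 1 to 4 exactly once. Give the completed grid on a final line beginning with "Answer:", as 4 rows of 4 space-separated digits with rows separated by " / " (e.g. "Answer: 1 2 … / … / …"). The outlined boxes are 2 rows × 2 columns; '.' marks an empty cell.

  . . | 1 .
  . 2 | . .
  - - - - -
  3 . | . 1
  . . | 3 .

Step 1. [r2c3∈{4}] r2c3's peers cover all but 4 ⇒ r2c3=4.
Step 2. [r4c4∈{2,4}] 4 has one home in col 4: r4c4, so r4c4=4.
Step 3. [r1c2∈{3,4}] 3 has one home in col 2: r1c2, so r1c2=3.
Step 4. [r4c2∈{1}] r4c2's peers cover all but 1, so r4c2=1.
Step 5. [r2c1∈{1}] r2c1's peers cover all but 1. So r2c1=1.
Step 6. [r3c3∈{2}] r3c3 is down to just 2, so r3c3=2.
Step 7. [r2c4∈{3}] r2c4's peers cover all but 3, so r2c4=3.
Step 8. [r3c2∈{4}] nothing but 4 survives at r3c2 ⇒ r3c2=4.
Step 9. [r1c4∈{2}] r1c4's peers cover all but 2 ⇒ r1c4=2.
Step 10. [r1c1∈{4}] only 4 remains possible at r1c1 ⇒ r1c1=4.
Step 11. [r4c1∈{2}] nothing but 2 survives at r4c1 ⇒ r4c1=2.

Answer: 4 3 1 2 / 1 2 4 3 / 3 4 2 1 / 2 1 3 4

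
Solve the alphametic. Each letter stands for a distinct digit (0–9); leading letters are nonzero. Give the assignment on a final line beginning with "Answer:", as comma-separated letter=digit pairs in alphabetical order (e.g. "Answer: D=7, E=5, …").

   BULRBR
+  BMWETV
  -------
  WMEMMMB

Step 1. [col 1: R + V ≡ B (mod 10)] column 1 (R + V ≡ B (mod 10), carry-in 0) doesn't pin R yet; pick R=6 and continue ⇒ R=6.
Step 2. [W] W is the leading digit of a 7-digit sum of two 6-digit numbers; the final carry is exactly 1. So W=1.
Step 3. [col 1: R + V ≡ B (mod 10)] B=5 is one option consistent with column 1 (R + V ≡ B (mod 10), carry-in 0) — take it. So B=5.
Step 4. [col 1: R + V ≡ B (mod 10)] column 1: given R=6, B=5, carry-in 0, and digits 1,5,6 already taken and all letters distinct, R+V≡B (mod 10) forces V=9, so V=9.
Step 5. [col 2: B + T ≡ M (mod 10)] several values work for M in column 2 (B + T ≡ M (mod 10), carry-in 1); try M=0, so M=0.
Step 6. [col 2: B + T ≡ M (mod 10)] column 2: given B=5, M=0, carry-in 1, and digits 0,1,5,6,9 already taken and all letters distinct, B+T≡M (mod 10) forces T=4. So T=4.
Step 7. [col 3: R + E ≡ M (mod 10)] column 3 reads R+E+carry(1)=M with R=6, M=0; with digits 0,1,4,5,6,9 already taken and all letters distinct, the only value for E is 3. So E=3.
Step 8. [col 4: L + W ≡ M (mod 10)] column 4 reads L+W+carry(1)=M with W=1, M=0; with digits 0,1,3,4,5,6,9 already taken and all letters distinct, the only value for L is 8. So L=8.
Step 9. [col 5: U + M ≡ E (mod 10)] from column 5 (M=0, E=3, carry-in 1, digits 0,1,3,4,5,6,8,9 already taken and all letters distinct): U must equal 2, so U=2.

Answer: B=5, E=3, L=8, M=0, R=6, T=4, U=2, V=9, W=1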